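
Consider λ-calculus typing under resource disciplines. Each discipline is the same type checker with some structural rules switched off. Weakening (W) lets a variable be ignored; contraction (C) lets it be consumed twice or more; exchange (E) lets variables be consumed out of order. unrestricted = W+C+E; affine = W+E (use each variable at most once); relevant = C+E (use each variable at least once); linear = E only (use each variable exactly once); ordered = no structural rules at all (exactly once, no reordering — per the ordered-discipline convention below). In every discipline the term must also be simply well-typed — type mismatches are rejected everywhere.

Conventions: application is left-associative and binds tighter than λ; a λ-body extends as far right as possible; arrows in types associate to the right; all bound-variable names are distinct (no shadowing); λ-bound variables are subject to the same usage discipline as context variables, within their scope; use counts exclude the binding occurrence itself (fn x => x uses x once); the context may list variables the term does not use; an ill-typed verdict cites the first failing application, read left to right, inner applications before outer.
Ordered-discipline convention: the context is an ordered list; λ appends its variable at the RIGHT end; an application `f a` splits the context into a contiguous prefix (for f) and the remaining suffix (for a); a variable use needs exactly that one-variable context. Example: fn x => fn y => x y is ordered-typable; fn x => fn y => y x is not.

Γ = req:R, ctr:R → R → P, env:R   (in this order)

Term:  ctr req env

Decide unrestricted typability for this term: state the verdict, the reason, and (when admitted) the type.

yes — simply typable at P; W, C, E all held; term : P
usage: req: 1, ctr: 1, env: 1
order of uses: ctr, req, env
typing: well-typed at P
per-discipline verdicts: ordered ✗, linear ✓, affine ✓, relevant ✓, unrestricted ✓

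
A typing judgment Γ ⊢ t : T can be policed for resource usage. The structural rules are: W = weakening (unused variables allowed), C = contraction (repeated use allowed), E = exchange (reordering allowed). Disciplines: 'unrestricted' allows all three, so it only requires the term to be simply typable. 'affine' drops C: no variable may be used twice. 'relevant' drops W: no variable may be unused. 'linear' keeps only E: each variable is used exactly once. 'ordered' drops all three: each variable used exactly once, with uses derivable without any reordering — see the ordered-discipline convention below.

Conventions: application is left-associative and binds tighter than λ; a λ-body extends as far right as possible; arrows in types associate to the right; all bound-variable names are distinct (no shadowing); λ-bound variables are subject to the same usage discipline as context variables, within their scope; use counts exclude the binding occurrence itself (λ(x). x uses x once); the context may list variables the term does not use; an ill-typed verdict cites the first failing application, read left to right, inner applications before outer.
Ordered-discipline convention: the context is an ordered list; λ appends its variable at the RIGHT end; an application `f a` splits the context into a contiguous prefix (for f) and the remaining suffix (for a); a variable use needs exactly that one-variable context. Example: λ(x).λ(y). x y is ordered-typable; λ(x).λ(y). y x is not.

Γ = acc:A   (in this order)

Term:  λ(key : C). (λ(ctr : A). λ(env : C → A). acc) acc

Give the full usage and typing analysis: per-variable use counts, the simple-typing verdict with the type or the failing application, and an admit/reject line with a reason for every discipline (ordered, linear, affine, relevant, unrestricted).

use counts: acc=2; key (bound)=0; ctr (bound)=0; env (bound)=0
order of uses: acc, acc
typing: well-typed at C → (C → A) → A
ordered ✗ (acc ×2 used more than once (contraction); needs weakening: key, ctr, env unused)
linear ✗ (acc ×2 used more than once (contraction); needs weakening: key, ctr, env unused)
affine ✗ (acc ×2 used more than once (contraction))
relevant ✗ (needs weakening: key, ctr, env unused)
unrestricted ✓ (well-typed at C → (C → A) → A; no restrictions here)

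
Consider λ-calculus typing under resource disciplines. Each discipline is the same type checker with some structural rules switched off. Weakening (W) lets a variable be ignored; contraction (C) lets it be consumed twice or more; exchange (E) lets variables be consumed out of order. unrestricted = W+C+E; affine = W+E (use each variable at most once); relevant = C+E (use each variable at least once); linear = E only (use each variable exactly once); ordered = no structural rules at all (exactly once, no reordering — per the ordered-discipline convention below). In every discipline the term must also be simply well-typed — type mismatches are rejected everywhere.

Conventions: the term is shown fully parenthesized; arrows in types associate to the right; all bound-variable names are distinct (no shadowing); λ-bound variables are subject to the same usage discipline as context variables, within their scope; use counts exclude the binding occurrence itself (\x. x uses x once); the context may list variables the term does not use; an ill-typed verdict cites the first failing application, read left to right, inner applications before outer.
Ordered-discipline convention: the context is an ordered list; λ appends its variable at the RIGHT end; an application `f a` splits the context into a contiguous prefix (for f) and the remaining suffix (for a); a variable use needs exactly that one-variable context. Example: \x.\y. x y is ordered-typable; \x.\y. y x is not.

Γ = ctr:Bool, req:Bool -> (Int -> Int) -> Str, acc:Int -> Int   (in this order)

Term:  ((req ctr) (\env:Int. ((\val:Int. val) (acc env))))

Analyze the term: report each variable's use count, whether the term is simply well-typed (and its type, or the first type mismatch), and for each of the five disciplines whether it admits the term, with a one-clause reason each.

variable uses: ctr: 1, req: 1, acc: 1, env [bound]: 1, val [bound]: 1
order of uses: req, ctr, val, acc, env
typing: ✓ — Str
ordered ✗ (use order req, ctr, val, acc, env needs exchange)
linear ✓ (single use per variable (ctr, req, acc, env, val))
affine ✓ (at most one use each (ctr, req, acc, env, val))
relevant ✓ (at least one use each (ctr, req, acc, env, val))
unrestricted ✓ (well-typed at Str; no restrictions here)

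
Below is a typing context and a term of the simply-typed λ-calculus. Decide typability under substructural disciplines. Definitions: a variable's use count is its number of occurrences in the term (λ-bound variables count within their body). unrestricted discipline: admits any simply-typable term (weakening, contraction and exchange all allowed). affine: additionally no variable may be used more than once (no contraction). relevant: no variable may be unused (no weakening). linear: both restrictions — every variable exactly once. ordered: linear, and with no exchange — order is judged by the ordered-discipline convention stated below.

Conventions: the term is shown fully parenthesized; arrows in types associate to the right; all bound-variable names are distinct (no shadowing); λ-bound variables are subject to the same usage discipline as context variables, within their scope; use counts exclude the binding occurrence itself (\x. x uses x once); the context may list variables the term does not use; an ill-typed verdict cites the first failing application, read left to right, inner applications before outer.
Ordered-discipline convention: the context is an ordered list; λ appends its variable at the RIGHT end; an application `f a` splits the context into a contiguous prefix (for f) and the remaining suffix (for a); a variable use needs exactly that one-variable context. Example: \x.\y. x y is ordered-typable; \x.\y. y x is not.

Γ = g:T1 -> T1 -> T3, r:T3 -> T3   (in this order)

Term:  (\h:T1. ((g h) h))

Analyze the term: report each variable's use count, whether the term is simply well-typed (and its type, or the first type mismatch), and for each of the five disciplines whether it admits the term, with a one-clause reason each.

use counts: g ×1; r ×0; h (λ-bound) ×2
order of uses: g, h, h
typing: the term checks, with type T1 -> T3
ordered: ✗, h ×2 used more than once (contraction); needs weakening: r unused
linear: ✗, h ×2 used more than once (contraction); needs weakening: r unused
affine: ✗, h ×2 used more than once (contraction)
relevant: ✗, needs weakening: r unused
unrestricted: ✓, typability at T1 -> T3 is all that's needed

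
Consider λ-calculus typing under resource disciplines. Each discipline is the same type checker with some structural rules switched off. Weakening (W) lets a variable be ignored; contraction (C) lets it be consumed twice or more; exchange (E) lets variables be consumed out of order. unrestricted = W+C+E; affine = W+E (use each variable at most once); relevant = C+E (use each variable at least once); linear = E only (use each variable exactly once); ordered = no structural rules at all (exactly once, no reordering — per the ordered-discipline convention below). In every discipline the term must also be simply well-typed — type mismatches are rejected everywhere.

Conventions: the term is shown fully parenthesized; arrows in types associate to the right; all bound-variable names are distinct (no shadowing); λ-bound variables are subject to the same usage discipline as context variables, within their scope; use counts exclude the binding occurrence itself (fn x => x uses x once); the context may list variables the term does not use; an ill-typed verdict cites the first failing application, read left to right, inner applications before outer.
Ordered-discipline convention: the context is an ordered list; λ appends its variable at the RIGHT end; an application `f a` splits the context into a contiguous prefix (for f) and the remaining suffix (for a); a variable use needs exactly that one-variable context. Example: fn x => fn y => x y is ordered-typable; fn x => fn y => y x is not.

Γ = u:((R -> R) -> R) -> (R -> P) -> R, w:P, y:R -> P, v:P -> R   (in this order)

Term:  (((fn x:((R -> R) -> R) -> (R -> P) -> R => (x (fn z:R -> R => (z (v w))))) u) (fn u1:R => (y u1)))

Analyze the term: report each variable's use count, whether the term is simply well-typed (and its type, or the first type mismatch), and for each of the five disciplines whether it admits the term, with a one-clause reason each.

use counts: u=1, w=1, y=1, v=1, x [bound]=1, z [bound]=1, u1 [bound]=1
left-to-right use order: x, z, v, w, u, y, u1
typing: the term checks, with type R
ordered ✗ (needs exchange: uses follow x, z, v, w, u, y, u1)
linear ✓ (single use per variable (u, w, y, v, x, z, u1))
affine ✓ (at most one use each (u, w, y, v, x, z, u1))
relevant ✓ (at least one use each (u, w, y, v, x, z, u1))
unrestricted ✓ (well-typed at R; no restrictions here)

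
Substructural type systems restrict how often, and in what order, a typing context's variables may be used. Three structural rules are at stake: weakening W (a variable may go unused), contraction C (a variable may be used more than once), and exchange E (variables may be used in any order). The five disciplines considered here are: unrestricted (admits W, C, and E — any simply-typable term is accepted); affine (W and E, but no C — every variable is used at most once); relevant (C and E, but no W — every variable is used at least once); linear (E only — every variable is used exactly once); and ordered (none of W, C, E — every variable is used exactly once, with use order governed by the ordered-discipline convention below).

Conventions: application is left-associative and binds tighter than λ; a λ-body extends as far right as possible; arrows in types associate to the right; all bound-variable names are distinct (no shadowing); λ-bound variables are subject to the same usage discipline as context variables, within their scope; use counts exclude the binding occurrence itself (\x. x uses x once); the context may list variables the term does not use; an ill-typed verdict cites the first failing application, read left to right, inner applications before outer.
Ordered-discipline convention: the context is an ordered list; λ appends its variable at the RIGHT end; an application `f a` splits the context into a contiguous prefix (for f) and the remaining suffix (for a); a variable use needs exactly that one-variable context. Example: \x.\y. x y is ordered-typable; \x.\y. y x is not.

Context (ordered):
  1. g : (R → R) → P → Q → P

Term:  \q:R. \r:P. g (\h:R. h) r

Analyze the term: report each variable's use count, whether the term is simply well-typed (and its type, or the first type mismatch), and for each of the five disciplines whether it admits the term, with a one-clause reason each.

usage: g=1; q (λ-bound)=0; r (λ-bound)=1; h (λ-bound)=1
uses in reading order: g, h, r
typing: well-typed — term : R → P → Q → P
ordered: ✗, unused: q — weakening required
linear: ✗, unused: q — weakening required
affine: ✓, no duplicate uses among g, q, r, h
relevant: ✗, unused: q — weakening required
unrestricted: ✓, well-typed at R → P → Q → P; no restrictions here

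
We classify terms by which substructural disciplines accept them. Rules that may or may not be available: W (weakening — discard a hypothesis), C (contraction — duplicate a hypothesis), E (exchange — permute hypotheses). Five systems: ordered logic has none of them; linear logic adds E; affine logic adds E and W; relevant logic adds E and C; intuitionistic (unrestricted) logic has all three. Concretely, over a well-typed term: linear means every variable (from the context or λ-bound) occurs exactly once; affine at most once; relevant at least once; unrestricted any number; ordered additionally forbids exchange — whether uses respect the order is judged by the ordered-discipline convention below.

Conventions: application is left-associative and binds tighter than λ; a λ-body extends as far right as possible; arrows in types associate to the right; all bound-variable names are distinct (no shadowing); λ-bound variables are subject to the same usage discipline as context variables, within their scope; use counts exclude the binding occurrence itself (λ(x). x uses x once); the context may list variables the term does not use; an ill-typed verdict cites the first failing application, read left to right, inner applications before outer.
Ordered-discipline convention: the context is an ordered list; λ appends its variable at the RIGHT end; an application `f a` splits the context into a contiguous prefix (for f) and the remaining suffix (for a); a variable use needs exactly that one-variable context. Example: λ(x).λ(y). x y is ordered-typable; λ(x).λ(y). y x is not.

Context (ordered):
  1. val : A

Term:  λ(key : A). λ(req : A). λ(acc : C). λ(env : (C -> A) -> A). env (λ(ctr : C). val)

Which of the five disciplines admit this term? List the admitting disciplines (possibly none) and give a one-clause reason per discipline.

admitted in: affine, unrestricted
variable uses: val ×1, key (λ-bound) ×0, req (λ-bound) ×0, acc (λ-bound) ×0, env (λ-bound) ×1, ctr (λ-bound) ×0
use order (left to right): env, val
typing: well-typed — term : A -> A -> C -> ((C -> A) -> A) -> A
ordered ✗ (unused: key, req, acc, ctr — weakening required)
linear ✗ (unused: key, req, acc, ctr — weakening required)
affine ✓ (no duplicate uses among val, key, req, acc, env, ctr)
relevant ✗ (unused: key, req, acc, ctr — weakening required)
unrestricted ✓ (typability at A -> A -> C -> ((C -> A) -> A) -> A is all that's needed)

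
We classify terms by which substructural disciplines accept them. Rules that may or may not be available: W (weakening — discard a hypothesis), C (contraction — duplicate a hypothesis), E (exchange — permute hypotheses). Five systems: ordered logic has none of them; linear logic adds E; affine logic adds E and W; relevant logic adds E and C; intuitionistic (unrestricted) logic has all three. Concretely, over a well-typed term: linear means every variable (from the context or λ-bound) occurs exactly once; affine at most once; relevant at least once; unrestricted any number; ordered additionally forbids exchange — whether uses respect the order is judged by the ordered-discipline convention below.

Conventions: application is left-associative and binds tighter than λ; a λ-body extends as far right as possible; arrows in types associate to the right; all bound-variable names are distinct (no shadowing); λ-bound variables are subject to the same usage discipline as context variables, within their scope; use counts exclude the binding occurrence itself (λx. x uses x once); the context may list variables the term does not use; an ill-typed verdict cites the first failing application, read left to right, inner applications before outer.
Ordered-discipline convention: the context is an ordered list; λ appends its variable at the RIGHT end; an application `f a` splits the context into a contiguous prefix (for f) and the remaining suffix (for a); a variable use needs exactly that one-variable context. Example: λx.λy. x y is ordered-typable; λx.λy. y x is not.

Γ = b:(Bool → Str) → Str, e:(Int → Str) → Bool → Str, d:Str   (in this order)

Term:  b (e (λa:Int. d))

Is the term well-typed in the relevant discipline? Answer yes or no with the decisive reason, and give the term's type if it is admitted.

no — unused: a — weakening required
counts: b: 1×; e: 1×; d: 1×; a [bound]: 0×
left-to-right use order: b, e, d
typing: well-typed — term : Str
per-discipline verdicts: ordered ✗ | linear ✗ | affine ✓ | relevant ✗ | unrestricted ✓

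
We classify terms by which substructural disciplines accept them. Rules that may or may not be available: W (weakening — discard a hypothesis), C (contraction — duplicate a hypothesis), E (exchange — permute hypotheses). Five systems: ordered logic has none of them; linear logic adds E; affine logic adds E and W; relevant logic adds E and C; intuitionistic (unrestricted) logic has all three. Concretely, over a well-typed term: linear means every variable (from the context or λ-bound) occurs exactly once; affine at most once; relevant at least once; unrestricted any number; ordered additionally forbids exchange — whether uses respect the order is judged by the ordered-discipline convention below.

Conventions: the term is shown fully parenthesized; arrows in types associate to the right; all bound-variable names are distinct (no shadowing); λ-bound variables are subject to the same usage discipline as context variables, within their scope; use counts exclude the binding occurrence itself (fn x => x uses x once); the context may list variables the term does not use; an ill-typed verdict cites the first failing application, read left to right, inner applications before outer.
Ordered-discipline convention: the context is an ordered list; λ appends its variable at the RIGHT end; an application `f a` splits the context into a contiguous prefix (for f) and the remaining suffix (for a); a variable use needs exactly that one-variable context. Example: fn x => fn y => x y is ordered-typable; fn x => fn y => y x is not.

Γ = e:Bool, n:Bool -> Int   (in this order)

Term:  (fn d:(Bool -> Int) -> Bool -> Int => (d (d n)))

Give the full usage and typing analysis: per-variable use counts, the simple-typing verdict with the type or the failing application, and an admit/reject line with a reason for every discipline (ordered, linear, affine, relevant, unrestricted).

usage: e=0, n=1, d [bound]=2
uses in reading order: d, d, n
typing: the term checks, with type ((Bool -> Int) -> Bool -> Int) -> Bool -> Int
ordered: ✗ — d ×2 used more than once (contraction); unused: e — weakening required
linear: ✗ — d ×2 used more than once (contraction); unused: e — weakening required
affine: ✗ — d ×2 used more than once (contraction)
relevant: ✗ — unused: e — weakening required
unrestricted: ✓ — simply typable at ((Bool -> Int) -> Bool -> Int) -> Bool -> Int; W, C, E all held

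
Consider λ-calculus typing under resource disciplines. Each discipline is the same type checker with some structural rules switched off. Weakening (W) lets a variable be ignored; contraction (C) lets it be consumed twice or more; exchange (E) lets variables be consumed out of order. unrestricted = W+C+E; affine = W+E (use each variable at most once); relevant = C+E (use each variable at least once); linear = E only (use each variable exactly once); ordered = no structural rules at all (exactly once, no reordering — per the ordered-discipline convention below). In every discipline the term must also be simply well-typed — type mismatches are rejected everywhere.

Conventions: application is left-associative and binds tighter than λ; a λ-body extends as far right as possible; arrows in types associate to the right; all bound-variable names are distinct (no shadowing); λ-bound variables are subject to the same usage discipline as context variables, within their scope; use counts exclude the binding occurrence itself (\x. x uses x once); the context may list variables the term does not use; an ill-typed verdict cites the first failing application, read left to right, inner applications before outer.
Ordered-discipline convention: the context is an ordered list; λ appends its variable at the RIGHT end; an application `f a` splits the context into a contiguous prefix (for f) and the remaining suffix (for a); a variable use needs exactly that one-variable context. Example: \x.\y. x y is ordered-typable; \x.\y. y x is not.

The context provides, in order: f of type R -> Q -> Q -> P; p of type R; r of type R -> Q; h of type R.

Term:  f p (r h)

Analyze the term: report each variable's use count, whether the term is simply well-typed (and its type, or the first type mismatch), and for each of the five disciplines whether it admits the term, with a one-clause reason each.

counts: f=1; p=1; r=1; h=1
uses in reading order: f, p, r, h
typing: the term checks, with type Q -> P
ordered: ✓ — f, p, r, h: once each, no exchange needed
linear: ✓ — f, p, r, h: one use apiece
affine: ✓ — at most one use each (f, p, r, h)
relevant: ✓ — none of f, p, r, h goes unused
unrestricted: ✓ — well-typed at Q -> P; no restrictions here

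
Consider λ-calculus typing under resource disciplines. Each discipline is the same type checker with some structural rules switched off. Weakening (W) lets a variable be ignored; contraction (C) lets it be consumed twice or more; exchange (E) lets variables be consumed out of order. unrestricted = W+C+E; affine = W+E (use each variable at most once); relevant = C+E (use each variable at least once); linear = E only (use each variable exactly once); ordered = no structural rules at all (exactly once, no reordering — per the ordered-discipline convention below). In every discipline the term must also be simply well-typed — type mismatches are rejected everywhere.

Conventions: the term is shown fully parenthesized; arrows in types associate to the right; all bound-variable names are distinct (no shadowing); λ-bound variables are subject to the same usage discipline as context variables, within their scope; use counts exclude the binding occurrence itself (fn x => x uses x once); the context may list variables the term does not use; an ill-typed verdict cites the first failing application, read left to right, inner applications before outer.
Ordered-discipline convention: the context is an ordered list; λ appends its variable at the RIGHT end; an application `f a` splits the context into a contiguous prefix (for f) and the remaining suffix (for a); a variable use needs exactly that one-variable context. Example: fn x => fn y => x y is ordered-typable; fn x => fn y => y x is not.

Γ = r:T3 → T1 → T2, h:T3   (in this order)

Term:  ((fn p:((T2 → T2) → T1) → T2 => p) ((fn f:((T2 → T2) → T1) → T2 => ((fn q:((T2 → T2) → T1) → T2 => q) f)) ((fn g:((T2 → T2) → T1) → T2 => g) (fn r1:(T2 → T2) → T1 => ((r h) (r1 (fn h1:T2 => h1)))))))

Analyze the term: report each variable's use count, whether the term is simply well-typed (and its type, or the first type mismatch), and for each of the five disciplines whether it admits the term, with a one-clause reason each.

variable uses: r ×1; h ×1; p (λ-bound) ×1; f (λ-bound) ×1; q (λ-bound) ×1; g (λ-bound) ×1; r1 (λ-bound) ×1; h1 (λ-bound) ×1
left-to-right use order: p, q, f, g, r, h, r1, h1
typing: the term checks, with type ((T2 → T2) → T1) → T2
ordered ✓ (r, h, p, f, q, g, r1, h1 once each; derivable with no W/C/E)
linear ✓ (r, h, p, f, q, g, r1, h1: one use apiece)
affine ✓ (none of r, h, p, f, q, g, r1, h1 used more than once)
relevant ✓ (every one of r, h, p, f, q, g, r1, h1 appears)
unrestricted ✓ (simply typable at ((T2 → T2) → T1) → T2; W, C, E all held)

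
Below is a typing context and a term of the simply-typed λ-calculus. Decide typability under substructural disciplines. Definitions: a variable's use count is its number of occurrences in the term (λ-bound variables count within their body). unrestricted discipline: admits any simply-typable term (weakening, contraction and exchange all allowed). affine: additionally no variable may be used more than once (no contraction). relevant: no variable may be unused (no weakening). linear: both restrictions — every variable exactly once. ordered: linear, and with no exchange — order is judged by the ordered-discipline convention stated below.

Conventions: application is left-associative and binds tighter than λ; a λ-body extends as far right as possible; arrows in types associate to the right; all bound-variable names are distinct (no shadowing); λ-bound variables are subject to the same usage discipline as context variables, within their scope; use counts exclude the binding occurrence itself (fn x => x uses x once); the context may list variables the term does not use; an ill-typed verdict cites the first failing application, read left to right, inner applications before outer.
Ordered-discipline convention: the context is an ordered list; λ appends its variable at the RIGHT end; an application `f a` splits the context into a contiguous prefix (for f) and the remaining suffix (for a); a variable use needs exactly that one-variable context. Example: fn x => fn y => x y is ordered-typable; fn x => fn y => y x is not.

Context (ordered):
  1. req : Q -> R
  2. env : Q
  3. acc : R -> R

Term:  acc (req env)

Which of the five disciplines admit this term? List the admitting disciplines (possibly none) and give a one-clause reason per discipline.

admitted in: linear, affine, relevant, unrestricted
use counts: req ×1, env ×1, acc ×1
use order (left to right): acc, req, env
typing: well-typed at R
ordered: ✗ — no contiguous prefix/suffix split fits acc, req, env
linear: ✓ — each of req, env, acc used exactly once
affine: ✓ — none of req, env, acc used more than once
relevant: ✓ — none of req, env, acc goes unused
unrestricted: ✓ — type-checks (R) and nothing is barred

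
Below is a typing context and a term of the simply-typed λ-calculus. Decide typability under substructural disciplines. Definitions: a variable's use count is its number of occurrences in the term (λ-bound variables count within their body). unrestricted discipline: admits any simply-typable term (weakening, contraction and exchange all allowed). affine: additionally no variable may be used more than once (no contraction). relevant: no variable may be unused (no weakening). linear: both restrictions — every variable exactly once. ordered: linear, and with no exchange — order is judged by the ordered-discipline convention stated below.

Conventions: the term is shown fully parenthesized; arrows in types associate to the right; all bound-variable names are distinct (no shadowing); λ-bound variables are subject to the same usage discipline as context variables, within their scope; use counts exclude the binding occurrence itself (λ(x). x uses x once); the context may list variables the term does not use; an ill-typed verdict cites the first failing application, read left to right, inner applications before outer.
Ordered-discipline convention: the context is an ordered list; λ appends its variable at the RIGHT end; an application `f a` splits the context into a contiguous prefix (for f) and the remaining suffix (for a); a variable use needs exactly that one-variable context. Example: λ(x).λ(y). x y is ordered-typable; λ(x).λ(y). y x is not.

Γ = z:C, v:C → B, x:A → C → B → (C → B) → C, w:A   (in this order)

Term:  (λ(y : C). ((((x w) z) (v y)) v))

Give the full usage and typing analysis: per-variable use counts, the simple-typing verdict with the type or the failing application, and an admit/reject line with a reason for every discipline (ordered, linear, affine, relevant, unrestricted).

variable uses: z: 1; v: 2; x: 1; w: 1; y (bound): 1
left-to-right use order: x, w, z, v, y, v
typing: well-typed at C → C
ordered: ✗, v ×2 used more than once (contraction)
linear: ✗, v ×2 used more than once (contraction)
affine: ✗, v ×2 used more than once (contraction)
relevant: ✓, every one of z, v, x, w, y appears
unrestricted: ✓, typability at C → C is all that's needed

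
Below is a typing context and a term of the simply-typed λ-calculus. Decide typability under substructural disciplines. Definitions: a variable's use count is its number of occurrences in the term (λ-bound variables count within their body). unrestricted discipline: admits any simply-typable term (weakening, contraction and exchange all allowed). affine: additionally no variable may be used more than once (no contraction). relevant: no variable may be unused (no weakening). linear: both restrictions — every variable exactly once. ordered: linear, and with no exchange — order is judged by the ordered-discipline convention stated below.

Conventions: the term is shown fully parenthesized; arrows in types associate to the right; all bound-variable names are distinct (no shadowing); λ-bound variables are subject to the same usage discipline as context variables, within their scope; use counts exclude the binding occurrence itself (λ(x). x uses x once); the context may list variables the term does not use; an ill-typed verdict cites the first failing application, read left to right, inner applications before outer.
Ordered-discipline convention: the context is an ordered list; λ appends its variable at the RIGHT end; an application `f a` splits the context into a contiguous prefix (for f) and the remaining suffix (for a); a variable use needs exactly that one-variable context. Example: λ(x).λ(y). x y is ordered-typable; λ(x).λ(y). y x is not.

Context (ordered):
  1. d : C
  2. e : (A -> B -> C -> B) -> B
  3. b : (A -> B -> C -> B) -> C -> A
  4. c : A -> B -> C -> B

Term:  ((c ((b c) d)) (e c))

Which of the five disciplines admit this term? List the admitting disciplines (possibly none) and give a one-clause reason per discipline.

admitted by: relevant, unrestricted
counts: d=1, e=1, b=1, c=3
left-to-right use order: c, b, c, d, e, c
typing: the term checks, with type C -> B
ordered ✗ (c ×3 used more than once (contraction))
linear ✗ (c ×3 used more than once (contraction))
affine ✗ (c ×3 used more than once (contraction))
relevant ✓ (every one of d, e, b, c appears)
unrestricted ✓ (typability at C -> B is all that's needed)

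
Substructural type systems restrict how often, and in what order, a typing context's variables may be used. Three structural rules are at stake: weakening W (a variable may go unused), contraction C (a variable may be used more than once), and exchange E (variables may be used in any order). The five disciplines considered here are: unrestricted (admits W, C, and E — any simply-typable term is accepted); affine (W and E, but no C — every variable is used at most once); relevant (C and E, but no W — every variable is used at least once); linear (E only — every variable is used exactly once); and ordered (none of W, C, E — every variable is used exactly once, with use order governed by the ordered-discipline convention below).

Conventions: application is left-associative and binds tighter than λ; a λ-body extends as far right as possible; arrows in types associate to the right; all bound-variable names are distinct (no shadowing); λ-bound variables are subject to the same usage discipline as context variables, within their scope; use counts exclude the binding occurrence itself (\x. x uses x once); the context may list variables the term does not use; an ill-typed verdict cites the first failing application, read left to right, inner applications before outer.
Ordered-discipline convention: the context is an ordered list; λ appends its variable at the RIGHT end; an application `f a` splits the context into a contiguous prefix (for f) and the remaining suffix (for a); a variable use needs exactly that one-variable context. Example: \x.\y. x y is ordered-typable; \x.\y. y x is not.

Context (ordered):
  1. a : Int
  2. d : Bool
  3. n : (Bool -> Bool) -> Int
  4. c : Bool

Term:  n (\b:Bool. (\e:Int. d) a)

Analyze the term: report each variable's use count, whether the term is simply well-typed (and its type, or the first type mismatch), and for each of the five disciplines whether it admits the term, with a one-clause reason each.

use counts: a: 1; d: 1; n: 1; c: 0; b [bound]: 0; e [bound]: 0
uses in reading order: n, d, a
typing: well-typed — term : Int
ordered ✗ (unused: c, b, e — weakening required)
linear ✗ (unused: c, b, e — weakening required)
affine ✓ (none of a, d, n, c, b, e used more than once)
relevant ✗ (unused: c, b, e — weakening required)
unrestricted ✓ (simply typable at Int; W, C, E all held)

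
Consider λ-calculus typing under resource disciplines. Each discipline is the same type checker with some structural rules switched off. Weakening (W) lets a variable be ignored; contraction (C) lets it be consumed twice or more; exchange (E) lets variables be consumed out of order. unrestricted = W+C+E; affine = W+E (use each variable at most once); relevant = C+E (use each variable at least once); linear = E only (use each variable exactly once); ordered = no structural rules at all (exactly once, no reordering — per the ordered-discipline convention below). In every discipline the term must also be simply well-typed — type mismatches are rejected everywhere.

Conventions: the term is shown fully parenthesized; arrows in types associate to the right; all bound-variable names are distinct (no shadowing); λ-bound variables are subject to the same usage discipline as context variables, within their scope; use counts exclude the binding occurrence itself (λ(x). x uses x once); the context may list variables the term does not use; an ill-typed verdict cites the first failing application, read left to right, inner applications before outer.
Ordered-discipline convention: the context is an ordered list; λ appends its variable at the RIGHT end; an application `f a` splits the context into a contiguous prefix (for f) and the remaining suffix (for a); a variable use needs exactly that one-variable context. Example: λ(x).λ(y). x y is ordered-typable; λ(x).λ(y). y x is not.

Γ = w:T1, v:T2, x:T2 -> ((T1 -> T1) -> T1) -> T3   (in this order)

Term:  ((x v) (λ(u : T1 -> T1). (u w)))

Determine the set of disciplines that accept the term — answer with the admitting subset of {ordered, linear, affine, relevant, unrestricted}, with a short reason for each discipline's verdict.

accepted by: linear, affine, relevant, unrestricted
variable uses: w ×1; v ×1; x ×1; u (bound) ×1
use order (left to right): x, v, u, w
typing: the term checks, with type T3
ordered ✗ (needs exchange: uses follow x, v, u, w)
linear ✓ (exactly-once usage across w, v, x, u)
affine ✓ (no duplicate uses among w, v, x, u)
relevant ✓ (none of w, v, x, u goes unused)
unrestricted ✓ (typability at T3 is all that's needed)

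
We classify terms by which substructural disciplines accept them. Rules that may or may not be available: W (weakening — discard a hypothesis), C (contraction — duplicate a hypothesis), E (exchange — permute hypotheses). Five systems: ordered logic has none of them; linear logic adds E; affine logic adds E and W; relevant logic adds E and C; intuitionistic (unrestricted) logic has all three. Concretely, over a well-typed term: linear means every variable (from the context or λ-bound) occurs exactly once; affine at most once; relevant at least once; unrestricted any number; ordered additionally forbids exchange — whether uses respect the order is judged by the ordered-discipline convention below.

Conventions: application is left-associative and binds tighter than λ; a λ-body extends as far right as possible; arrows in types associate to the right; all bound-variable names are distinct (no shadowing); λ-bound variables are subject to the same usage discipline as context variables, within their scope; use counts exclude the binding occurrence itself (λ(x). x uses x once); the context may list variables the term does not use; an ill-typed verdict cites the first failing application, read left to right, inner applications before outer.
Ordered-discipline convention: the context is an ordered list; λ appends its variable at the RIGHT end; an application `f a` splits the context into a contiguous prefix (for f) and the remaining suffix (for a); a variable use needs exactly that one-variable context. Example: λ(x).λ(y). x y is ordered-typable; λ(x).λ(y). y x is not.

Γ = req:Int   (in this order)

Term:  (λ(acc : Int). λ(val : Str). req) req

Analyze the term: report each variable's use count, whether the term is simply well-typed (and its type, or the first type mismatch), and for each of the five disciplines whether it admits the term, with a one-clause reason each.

counts: req ×2, acc [bound] ×0, val [bound] ×0
order of uses: req, req
typing: well-typed — term : Str -> Int
ordered ✗ (repeated use of req ×2; needs weakening: acc, val unused)
linear ✗ (repeated use of req ×2; needs weakening: acc, val unused)
affine ✗ (repeated use of req ×2)
relevant ✗ (needs weakening: acc, val unused)
unrestricted ✓ (type-checks (Str -> Int) and nothing is barred)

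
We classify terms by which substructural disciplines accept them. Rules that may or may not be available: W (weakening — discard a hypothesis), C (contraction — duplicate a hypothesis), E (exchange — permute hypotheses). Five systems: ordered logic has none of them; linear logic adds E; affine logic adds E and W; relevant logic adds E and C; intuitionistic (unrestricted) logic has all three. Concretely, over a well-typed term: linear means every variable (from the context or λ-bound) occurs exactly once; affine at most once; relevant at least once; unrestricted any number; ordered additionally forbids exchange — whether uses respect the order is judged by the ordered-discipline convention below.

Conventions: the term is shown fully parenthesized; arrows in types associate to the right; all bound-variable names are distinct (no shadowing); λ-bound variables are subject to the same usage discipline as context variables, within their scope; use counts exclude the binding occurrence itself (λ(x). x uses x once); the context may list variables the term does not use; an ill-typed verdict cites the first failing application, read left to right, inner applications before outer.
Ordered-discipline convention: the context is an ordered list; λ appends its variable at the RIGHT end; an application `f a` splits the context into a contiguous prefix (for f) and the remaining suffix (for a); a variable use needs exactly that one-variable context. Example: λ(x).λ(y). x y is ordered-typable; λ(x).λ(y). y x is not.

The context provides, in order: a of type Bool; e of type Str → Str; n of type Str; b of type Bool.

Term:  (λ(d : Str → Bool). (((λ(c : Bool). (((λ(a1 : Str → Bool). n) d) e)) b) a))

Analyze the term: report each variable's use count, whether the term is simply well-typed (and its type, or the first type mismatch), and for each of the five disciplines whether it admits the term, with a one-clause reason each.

counts: a=1; e=1; n=1; b=1; d [bound]=1; c [bound]=0; a1 [bound]=0
uses in reading order: n, d, e, b, a
typing: ill-typed: can't apply a value of type Str
ordered ✗ (the type mismatch rejects it)
linear ✗ (not simply typable)
affine ✗ (fails simple typing)
relevant ✗ (a type mismatch blocks all five)
unrestricted ✗ (the type mismatch rejects it)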